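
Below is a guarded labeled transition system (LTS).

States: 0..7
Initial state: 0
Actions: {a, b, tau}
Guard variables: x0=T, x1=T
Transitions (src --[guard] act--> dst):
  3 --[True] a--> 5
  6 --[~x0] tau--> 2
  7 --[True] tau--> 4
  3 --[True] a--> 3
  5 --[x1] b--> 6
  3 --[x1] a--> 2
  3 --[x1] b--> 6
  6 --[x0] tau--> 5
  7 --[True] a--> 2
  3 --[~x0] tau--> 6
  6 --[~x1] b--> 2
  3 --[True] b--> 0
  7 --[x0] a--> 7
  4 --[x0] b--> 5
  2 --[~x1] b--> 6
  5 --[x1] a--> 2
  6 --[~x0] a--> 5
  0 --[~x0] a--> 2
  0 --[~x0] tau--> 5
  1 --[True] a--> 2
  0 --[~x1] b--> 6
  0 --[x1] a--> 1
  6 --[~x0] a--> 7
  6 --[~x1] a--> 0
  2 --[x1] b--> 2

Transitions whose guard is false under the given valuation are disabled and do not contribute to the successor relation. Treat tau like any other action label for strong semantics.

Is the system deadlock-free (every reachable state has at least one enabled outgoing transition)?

Answer: DEADLOCK-FREE

Working:
Reach set: {0,1,2}
  0: a→1  [1 exit(s)]
  1: a→2  [1 exit(s)]
  2: b→2  [1 exit(s)]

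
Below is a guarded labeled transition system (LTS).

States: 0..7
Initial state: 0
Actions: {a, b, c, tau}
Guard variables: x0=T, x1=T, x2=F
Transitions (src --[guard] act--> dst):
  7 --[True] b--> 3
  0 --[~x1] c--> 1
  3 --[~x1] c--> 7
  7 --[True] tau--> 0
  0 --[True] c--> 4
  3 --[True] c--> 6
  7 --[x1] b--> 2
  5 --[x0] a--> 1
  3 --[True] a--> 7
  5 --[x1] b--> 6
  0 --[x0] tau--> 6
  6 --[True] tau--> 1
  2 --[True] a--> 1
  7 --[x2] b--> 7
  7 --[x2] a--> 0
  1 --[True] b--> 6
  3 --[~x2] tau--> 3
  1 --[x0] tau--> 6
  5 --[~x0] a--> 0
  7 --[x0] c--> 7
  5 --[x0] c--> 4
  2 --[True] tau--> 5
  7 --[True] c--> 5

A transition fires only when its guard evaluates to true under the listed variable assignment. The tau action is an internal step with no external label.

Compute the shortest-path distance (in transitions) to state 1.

Breadth-first toward 1:
  Layer 0: {0}
  Layer 1: {4,6}
  Layer 2: {1}
depth(1)=2, e.g. tau·tau

Answer: 2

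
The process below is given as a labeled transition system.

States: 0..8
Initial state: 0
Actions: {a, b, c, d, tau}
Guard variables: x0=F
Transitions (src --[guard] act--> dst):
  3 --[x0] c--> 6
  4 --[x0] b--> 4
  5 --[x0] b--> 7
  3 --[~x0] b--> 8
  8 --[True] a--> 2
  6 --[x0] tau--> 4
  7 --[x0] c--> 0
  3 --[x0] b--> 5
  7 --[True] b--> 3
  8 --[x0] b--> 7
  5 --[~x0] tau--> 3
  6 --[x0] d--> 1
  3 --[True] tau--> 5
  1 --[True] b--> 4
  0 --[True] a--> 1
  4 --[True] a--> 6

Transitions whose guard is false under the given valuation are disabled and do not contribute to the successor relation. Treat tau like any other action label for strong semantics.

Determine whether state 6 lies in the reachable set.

After dropping false guards: 8 live edges.
L0 = {0}
L1 = {1}  now seen {0,1}
L2 = {4}  now seen {0,1,4}
L3 = {6}  now seen {0,1,4,6}
Reach set: {0,1,4,6}
trace reaching 6: a·b·a

Answer: REACHABLE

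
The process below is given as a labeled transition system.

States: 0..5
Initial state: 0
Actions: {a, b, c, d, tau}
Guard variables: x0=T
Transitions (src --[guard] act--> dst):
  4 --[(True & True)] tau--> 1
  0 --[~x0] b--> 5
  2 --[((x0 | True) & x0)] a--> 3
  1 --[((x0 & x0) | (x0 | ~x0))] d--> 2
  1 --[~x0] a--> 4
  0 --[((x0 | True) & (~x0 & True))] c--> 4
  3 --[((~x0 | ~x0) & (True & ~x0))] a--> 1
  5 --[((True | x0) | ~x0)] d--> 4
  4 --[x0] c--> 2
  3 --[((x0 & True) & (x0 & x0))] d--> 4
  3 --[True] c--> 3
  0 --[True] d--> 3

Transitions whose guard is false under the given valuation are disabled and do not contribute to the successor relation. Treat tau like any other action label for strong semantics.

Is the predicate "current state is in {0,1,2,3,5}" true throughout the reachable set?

Answer: INVARIANT VIOLATED at state 4

Working:
Safe = {0,1,2,3,5}
R = {0,1,2,3,4}
  0: ok
  1: ok
  2: ok
  3: ok
  4: outside
witness against invariant: d·d → 4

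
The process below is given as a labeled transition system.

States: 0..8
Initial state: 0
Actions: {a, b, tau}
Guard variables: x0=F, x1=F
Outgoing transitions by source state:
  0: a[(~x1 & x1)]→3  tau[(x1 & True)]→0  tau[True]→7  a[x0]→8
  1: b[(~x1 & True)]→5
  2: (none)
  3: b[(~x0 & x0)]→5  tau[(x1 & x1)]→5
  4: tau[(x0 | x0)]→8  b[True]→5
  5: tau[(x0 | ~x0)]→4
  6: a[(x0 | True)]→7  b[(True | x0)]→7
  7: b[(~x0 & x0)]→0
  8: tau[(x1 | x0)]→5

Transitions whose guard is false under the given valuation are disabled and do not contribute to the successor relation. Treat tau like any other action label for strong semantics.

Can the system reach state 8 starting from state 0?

Answer: UNREACHABLE

Working:
Guard filter leaves 6 enabled edge(s).
L0 = {0}
L1 = {7}  now seen {0,7}
Reachable = {0,7}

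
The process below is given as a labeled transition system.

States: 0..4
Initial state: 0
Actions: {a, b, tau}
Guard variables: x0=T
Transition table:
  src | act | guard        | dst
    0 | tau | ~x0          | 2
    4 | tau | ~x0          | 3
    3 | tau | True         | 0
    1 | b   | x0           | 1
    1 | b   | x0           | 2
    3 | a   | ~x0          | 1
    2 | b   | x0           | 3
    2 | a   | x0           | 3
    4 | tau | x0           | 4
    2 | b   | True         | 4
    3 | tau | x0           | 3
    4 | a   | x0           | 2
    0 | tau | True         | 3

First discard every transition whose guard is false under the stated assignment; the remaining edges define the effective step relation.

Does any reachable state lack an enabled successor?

Answer: DEADLOCK-FREE

Working:
Reachable = {0,3}
  0: tau→3  [deg 1]
  3: tau→0  tau→3  [deg 2]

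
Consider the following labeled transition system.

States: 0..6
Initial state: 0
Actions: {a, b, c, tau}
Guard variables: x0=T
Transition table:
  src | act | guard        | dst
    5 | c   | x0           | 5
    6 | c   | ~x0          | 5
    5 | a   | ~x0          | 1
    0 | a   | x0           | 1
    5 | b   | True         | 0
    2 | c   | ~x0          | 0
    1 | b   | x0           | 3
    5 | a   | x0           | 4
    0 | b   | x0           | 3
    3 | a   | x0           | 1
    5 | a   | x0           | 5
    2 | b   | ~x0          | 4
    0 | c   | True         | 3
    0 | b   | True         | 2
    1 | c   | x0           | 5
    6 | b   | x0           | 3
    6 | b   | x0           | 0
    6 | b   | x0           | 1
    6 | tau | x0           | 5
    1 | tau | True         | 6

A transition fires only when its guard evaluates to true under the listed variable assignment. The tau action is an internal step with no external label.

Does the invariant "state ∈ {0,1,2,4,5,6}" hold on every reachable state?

Answer: INVARIANT VIOLATED at state 3

Trace:
Inv-set: {0,1,2,4,5,6}
Reachable = {0,1,2,3,4,5,6}
  0: safe
  1: safe
  2: safe
  3: VIOLATES
  4: safe
  5: safe
  6: safe
reach 3 via b — violates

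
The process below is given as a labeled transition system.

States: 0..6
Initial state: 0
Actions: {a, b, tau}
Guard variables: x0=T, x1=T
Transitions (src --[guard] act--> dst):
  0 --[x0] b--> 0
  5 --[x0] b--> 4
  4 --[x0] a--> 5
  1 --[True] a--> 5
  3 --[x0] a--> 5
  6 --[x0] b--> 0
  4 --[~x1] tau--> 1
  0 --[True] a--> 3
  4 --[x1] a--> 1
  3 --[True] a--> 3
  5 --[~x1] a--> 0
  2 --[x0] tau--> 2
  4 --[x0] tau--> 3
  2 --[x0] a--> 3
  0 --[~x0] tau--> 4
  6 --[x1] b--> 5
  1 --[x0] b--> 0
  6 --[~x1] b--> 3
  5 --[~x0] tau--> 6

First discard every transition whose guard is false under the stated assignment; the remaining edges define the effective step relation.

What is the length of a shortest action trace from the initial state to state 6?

BFS to 6:
  depth 0: {0}
  depth 1: {3}
  depth 2: {5}
  depth 3: {4}
  depth 4: {1}
6 never appears.

Answer: UNREACHABLE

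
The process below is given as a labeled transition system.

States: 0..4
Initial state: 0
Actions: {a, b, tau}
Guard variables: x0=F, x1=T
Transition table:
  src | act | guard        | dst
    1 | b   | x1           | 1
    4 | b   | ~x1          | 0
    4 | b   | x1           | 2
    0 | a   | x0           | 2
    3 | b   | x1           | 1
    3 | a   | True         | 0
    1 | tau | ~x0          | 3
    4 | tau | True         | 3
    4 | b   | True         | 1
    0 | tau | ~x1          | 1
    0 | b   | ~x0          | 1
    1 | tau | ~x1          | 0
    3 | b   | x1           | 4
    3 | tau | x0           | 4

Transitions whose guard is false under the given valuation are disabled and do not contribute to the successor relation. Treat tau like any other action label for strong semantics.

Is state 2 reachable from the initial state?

Answer: REACHABLE

Trace:
9 transition(s) survive guard evaluation.
depth 0: {0}
depth 1: {1}  cumulative {0,1}
depth 2: {3}  cumulative {0,1,3}
depth 3: {4}  cumulative {0,1,3,4}
depth 4: {2}  cumulative {0,1,2,3,4}
Reachable = {0,1,2,3,4}
trace reaching 2: b·tau·b·b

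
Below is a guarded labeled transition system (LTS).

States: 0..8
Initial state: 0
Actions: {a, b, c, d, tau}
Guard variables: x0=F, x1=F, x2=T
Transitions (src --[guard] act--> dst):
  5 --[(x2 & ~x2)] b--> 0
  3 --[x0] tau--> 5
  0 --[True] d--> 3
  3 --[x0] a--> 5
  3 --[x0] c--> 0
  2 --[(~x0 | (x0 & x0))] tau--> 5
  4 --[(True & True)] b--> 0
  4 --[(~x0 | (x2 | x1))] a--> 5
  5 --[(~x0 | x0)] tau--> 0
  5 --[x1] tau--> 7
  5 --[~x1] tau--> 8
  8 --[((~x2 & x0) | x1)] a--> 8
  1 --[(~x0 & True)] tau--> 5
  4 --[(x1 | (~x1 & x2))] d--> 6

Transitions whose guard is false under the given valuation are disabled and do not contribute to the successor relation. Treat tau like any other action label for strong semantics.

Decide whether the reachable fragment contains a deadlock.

R = {0,3}
  0: d→3  [1 exit(s)]
  3: ∅  [STUCK]
Path to 3: d

Answer: DEADLOCK at state 3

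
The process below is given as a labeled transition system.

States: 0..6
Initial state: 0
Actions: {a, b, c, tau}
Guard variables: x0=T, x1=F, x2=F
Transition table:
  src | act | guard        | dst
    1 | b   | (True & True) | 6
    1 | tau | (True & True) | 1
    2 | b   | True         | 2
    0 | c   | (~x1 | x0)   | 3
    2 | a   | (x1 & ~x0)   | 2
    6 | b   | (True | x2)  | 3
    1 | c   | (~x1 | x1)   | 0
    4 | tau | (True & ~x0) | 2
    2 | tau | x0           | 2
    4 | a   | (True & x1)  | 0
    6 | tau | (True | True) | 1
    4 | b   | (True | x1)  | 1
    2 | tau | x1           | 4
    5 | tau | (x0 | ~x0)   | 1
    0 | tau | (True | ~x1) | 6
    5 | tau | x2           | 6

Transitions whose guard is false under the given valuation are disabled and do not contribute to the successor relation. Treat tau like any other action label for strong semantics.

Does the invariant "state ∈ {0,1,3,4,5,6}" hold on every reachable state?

Answer: INVARIANT HOLDS

Trace:
Safe = {0,1,3,4,5,6}
R = {0,1,3,6}
  0: ok
  1: ok
  3: ok
  6: ok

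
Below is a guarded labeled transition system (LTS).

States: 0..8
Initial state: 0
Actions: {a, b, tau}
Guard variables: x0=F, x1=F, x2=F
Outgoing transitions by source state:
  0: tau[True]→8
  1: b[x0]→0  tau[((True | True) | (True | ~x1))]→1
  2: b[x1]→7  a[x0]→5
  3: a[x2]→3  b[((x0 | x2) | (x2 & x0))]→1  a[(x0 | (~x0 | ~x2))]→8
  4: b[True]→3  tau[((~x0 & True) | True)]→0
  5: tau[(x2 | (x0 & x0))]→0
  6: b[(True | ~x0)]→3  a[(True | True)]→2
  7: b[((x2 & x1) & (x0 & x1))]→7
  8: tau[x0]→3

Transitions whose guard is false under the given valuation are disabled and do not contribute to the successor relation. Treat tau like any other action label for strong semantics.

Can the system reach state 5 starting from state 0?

Guard filter leaves 7 enabled edge(s).
Layer 0: {0}
Layer 1: {8}  total {0,8}
Reach set: {0,8}

Answer: UNREACHABLE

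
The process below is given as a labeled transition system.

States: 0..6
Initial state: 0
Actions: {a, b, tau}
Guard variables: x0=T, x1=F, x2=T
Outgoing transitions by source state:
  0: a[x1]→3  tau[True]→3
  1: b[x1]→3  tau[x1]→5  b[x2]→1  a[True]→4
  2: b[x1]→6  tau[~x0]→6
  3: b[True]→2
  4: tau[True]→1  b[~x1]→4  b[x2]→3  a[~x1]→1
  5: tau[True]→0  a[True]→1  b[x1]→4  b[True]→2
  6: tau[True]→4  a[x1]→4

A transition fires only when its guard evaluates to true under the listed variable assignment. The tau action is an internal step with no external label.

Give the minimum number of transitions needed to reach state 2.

Answer: 2

Working:
BFS to 2:
  L0 = {0}
  L1 = {3}
  L2 = {2}
2 enters at depth 2; path tau·b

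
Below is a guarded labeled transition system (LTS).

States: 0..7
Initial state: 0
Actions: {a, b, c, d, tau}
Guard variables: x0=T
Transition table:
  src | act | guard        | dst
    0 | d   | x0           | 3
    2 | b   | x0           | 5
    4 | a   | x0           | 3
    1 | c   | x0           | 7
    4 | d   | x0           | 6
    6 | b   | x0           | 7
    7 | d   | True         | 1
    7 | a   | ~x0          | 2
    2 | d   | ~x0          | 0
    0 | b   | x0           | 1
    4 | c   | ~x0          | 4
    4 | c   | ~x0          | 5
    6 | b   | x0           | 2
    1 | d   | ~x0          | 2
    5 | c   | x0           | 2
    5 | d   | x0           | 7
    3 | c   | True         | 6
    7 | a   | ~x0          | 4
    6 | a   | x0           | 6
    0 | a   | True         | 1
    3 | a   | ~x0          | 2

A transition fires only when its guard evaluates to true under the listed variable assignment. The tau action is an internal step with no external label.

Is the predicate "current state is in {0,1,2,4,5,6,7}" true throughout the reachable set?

Safe = {0,1,2,4,5,6,7}
Reach set: {0,1,2,3,5,6,7}
  0: ✓
  1: ✓
  2: ✓
  3: ✗ unsafe
  5: ✓
  6: ✓
  7: ✓
witness against invariant: d → 3

Answer: INVARIANT VIOLATED at state 3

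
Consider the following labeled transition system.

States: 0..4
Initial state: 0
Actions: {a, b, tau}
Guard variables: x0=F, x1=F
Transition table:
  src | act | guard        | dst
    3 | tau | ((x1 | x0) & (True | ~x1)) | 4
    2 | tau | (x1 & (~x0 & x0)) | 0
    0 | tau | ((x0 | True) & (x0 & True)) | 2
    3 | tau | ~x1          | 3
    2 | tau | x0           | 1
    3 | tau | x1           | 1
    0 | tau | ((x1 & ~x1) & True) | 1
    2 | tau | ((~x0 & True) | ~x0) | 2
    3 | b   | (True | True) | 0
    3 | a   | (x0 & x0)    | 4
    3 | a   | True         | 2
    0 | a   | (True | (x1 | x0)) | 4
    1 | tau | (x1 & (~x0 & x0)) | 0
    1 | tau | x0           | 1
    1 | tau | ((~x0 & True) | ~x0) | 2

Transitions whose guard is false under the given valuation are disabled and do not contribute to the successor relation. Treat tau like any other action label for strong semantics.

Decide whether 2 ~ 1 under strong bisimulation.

Bisimulation quotient by refinement:
  round 0: {{0,1,2,3,4}}
  round 1: {{0},{1,2},{3},{4}}
Fixed point at round 2; 4 class(es).
2∈{1,2}, 1∈{1,2}

Answer: BISIMILAR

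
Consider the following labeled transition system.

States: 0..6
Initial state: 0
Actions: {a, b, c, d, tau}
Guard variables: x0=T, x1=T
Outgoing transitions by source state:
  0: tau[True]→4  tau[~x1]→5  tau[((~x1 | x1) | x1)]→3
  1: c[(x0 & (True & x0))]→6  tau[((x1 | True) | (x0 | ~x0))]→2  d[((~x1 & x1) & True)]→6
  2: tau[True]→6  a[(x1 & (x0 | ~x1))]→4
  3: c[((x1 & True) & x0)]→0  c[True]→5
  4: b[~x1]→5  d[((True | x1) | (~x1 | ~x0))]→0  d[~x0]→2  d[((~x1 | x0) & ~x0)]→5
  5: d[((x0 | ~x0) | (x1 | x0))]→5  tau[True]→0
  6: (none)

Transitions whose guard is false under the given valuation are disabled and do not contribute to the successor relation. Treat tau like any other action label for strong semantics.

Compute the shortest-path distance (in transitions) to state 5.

Answer: 2

Working:
Layered search for 5:
  Layer 0: {0}
  Layer 1: {3,4}
  Layer 2: {5}
5 enters at depth 2; path tau·c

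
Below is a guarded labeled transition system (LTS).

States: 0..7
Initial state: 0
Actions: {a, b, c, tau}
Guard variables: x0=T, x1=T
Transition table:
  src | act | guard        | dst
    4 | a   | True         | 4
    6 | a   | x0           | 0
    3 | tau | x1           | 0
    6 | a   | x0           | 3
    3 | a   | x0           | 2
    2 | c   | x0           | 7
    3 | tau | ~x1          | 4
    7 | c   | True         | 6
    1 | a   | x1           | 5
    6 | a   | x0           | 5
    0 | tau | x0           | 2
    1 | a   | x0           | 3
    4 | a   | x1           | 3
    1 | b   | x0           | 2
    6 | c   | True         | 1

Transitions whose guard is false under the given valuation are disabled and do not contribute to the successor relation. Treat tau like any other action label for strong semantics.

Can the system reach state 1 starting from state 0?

After dropping false guards: 14 live edges.
L0 = {0}
L1 = {2}  total {0,2}
L2 = {7}  total {0,2,7}
L3 = {6}  total {0,2,6,7}
L4 = {1,3,5}  total {0,1,2,3,5,6,7}
Reachable = {0,1,2,3,5,6,7}
witness 1: tau·c·c·c

Answer: REACHABLE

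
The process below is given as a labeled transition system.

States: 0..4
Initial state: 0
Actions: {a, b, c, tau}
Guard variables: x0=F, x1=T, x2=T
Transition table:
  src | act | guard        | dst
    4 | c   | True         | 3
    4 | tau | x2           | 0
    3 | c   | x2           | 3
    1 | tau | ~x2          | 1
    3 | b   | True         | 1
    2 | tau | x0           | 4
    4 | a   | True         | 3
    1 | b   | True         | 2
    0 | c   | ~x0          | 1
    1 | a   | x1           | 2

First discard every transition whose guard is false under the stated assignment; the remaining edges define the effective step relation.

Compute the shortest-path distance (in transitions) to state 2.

Breadth-first toward 2:
  L0 = {0}
  L1 = {1}
  L2 = {2}
2 enters at depth 2; path c·a

Answer: 2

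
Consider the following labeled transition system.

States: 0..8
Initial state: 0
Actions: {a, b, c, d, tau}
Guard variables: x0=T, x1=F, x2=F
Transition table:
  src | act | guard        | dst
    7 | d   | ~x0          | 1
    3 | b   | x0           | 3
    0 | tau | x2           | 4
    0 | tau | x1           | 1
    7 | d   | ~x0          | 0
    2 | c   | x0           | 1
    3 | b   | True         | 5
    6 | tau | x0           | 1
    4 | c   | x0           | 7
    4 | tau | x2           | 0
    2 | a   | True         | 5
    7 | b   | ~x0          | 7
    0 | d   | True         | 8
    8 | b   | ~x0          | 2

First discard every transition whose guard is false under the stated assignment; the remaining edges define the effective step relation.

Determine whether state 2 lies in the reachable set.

7 transition(s) survive guard evaluation.
L0 = {0}
L1 = {8}  now seen {0,8}
Reach set: {0,8}

Answer: UNREACHABLE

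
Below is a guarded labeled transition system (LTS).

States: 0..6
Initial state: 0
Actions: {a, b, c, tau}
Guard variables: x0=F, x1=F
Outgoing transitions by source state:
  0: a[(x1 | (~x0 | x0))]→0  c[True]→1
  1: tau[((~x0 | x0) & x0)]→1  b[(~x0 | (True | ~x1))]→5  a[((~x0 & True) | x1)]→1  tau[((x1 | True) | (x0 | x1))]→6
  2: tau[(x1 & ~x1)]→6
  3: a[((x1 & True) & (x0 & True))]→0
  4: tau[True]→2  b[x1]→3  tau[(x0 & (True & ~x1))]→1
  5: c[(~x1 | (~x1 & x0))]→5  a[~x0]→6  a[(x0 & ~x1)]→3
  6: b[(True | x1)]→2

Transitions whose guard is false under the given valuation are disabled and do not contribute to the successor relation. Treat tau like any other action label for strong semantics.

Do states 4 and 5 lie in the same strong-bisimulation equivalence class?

Compute ~ classes (split until stable):
  P[0] = {{0,1,2,3,4,5,6}}
  P[1] = {{0,5},{1},{2,3},{4},{6}}
  P[2] = {{0},{1},{2,3},{4},{5},{6}}
Fixed point at round 3; 6 class(es).
4∈{4}, 5∈{5}

Answer: NOT BISIMILAR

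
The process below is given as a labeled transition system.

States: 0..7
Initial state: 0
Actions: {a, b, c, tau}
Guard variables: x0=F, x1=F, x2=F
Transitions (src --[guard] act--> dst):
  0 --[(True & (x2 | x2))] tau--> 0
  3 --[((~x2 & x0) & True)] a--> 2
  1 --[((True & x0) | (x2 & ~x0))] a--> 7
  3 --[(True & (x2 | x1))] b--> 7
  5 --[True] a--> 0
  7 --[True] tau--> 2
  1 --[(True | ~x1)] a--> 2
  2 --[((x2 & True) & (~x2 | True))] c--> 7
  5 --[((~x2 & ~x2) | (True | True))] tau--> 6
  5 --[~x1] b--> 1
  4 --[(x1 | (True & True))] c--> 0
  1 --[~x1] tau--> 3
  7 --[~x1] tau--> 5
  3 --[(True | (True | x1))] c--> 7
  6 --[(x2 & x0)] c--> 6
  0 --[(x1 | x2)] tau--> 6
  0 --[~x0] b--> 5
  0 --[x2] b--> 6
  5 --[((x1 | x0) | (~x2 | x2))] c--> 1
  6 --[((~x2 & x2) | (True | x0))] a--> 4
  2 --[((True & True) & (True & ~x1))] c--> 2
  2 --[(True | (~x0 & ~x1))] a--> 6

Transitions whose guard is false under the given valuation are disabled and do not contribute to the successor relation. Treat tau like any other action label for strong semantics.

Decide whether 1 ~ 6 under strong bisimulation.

Bisimulation quotient by refinement:
  P[0] = {{0,1,2,3,4,5,6,7}}
  P[1] = {{0},{1},{2},{3,4},{5},{6},{7}}
  P[2] = {{0},{1},{2},{3},{4},{5},{6},{7}}
8 equivalence class(es) (converged in 3)
class of 1: {1}; class of 6: {6}

Answer: NOT BISIMILAR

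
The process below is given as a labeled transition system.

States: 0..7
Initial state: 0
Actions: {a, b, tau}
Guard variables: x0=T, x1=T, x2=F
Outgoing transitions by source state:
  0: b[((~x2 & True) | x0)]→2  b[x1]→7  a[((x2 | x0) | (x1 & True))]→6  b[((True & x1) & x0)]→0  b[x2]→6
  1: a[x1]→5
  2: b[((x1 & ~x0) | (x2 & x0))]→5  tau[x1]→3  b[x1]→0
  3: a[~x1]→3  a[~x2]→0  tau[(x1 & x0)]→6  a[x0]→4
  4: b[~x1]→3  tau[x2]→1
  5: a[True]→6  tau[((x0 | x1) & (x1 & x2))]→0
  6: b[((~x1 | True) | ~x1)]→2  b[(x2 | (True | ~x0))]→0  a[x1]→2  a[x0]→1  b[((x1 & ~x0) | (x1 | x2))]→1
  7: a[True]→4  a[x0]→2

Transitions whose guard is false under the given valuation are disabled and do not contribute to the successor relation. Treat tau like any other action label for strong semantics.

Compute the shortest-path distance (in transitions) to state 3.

Breadth-first toward 3:
  L0 = {0}
  L1 = {2,6,7}
  L2 = {1,3,4}
first hit 3 at d=2 via b·tau

Answer: 2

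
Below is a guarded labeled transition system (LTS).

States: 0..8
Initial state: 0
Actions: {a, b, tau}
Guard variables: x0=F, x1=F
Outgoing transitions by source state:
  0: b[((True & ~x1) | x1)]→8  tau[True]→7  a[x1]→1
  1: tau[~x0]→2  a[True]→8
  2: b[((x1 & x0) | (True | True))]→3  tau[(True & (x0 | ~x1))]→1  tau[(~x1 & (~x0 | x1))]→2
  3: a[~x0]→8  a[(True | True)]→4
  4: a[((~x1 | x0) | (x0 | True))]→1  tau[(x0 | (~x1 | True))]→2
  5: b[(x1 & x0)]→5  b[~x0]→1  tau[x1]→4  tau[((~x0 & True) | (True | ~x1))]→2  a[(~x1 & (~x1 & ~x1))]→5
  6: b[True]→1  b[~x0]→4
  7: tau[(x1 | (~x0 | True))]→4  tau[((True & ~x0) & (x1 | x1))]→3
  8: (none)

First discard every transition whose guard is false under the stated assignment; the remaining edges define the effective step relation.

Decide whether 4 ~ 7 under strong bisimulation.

Answer: NOT BISIMILAR

Trace:
Refine partition for ~:
  round 0: {{0,1,2,3,4,5,6,7,8}}
  round 1: {{0,2},{1,4},{3},{5},{6},{7},{8}}
  round 2: {{0},{1},{2},{3},{4},{5},{6},{7},{8}}
9 equivalence class(es) (converged in 3)
[4]={4}  [7]={7}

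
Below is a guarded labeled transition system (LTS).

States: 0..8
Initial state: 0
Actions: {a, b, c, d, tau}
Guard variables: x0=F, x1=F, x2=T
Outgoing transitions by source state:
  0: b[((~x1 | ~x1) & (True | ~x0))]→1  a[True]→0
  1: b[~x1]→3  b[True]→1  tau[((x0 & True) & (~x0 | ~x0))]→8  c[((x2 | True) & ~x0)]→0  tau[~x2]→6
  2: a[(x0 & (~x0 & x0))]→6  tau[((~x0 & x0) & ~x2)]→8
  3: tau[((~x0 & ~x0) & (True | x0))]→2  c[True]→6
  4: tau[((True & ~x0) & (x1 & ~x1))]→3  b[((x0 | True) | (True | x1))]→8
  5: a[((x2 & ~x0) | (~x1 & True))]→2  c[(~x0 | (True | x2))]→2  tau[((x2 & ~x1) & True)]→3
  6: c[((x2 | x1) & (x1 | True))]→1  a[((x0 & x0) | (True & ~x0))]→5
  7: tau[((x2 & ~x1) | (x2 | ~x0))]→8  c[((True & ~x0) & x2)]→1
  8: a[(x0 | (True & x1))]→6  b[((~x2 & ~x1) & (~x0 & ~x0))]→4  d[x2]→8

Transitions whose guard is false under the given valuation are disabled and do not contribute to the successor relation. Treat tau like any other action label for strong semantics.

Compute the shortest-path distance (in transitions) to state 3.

Layered search for 3:
  Layer 0: {0}
  Layer 1: {1}
  Layer 2: {3}
3 enters at depth 2; path b·b

Answer: 2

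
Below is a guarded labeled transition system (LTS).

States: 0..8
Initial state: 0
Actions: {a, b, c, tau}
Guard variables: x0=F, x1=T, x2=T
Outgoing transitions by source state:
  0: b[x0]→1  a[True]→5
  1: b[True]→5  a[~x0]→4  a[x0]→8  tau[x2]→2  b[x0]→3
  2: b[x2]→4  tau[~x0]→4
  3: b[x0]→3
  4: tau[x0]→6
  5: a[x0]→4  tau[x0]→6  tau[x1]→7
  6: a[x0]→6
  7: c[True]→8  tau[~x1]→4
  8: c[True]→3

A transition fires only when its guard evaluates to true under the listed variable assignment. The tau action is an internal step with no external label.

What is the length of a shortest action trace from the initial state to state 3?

Answer: 4

Working:
Breadth-first toward 3:
  L0 = {0}
  L1 = {5}
  L2 = {7}
  L3 = {8}
  L4 = {3}
first hit 3 at d=4 via a·tau·c·c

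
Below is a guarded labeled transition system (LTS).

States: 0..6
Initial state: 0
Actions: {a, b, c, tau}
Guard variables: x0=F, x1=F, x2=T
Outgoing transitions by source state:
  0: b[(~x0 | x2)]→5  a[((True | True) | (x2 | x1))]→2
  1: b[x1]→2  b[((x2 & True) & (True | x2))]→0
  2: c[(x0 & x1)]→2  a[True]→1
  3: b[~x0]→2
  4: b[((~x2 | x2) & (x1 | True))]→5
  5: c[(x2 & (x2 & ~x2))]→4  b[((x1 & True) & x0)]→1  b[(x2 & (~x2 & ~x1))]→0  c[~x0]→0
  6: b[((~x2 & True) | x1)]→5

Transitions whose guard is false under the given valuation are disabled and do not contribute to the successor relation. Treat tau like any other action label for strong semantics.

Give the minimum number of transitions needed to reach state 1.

Layered search for 1:
  Layer 0: {0}
  Layer 1: {2,5}
  Layer 2: {1}
1 enters at depth 2; path a·a

Answer: 2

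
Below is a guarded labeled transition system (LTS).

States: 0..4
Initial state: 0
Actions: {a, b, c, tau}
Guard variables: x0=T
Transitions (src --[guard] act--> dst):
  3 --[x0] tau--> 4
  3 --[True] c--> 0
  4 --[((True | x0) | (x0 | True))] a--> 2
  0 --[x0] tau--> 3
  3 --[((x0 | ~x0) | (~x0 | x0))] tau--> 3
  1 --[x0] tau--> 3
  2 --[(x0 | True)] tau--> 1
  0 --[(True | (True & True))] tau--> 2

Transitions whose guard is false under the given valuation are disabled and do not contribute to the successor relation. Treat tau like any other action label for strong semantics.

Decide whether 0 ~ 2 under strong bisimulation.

Answer: NOT BISIMILAR

Trace:
Compute ~ classes (split until stable):
  P[0] = {{0,1,2,3,4}}
  P[1] = {{0,1,2},{3},{4}}
  P[2] = {{0},{1},{2},{3},{4}}
5 equivalence class(es) (converged in 3)
class of 0: {0}; class of 2: {2}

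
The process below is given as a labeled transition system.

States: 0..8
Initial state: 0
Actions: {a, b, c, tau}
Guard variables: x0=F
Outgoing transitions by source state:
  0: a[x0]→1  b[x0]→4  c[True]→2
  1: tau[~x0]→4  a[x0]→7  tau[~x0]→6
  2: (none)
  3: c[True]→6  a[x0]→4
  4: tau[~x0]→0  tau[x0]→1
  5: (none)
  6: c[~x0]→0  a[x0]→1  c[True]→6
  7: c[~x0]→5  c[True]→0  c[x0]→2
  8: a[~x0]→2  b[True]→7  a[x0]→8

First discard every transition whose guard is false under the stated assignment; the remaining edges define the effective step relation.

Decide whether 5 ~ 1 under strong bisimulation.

Bisimulation quotient by refinement:
  P[0] = {{0,1,2,3,4,5,6,7,8}}
  P[1] = {{0,3,6,7},{1,4},{2,5},{8}}
  P[2] = {{0},{1},{2,5},{3,6},{4},{7},{8}}
  P[3] = {{0},{1},{2,5},{3},{4},{6},{7},{8}}
Fixed point at round 4; 8 class(es).
5∈{2,5}, 1∈{1}

Answer: NOT BISIMILAR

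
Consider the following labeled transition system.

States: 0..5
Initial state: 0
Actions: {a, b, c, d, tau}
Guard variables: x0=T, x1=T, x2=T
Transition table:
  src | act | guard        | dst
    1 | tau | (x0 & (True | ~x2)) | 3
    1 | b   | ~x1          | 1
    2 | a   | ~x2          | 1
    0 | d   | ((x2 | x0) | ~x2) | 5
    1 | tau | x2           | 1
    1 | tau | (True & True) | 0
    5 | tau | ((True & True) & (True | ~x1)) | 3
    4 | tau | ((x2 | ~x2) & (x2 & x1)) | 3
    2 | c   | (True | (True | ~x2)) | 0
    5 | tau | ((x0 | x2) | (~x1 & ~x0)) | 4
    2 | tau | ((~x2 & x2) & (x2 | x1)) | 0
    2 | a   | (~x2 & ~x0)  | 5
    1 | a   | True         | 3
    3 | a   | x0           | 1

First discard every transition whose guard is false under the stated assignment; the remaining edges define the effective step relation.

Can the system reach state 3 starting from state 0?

After dropping false guards: 10 live edges.
L0 = {0}
L1 = {5}  cumulative {0,5}
L2 = {3,4}  cumulative {0,3,4,5}
L3 = {1}  cumulative {0,1,3,4,5}
R = {0,1,3,4,5}
witness 3: d·tau

Answer: REACHABLE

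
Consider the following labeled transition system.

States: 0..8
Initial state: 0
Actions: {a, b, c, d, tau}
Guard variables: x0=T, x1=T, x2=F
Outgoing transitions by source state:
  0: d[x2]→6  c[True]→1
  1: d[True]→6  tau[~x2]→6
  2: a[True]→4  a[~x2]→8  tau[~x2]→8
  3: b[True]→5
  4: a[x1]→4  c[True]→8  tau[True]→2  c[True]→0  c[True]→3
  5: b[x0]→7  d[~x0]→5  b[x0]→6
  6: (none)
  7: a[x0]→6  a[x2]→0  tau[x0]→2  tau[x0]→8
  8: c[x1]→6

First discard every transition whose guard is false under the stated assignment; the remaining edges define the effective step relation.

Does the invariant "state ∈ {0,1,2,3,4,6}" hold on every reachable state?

Allowed set {0,1,2,3,4,6}
R = {0,1,6}
  0: ✓
  1: ✓
  6: ✓

Answer: INVARIANT HOLDS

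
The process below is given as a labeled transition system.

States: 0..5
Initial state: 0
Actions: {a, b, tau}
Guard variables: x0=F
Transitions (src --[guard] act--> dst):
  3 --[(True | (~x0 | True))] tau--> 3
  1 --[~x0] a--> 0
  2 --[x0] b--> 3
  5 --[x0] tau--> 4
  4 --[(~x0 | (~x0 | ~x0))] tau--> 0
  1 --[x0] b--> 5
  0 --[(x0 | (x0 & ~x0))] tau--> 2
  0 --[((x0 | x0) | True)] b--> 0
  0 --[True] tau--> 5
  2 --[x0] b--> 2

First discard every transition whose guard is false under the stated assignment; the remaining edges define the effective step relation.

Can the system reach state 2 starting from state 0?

Guard filter leaves 5 enabled edge(s).
L0 = {0}
L1 = {5}  now seen {0,5}
Reach set: {0,5}

Answer: UNREACHABLE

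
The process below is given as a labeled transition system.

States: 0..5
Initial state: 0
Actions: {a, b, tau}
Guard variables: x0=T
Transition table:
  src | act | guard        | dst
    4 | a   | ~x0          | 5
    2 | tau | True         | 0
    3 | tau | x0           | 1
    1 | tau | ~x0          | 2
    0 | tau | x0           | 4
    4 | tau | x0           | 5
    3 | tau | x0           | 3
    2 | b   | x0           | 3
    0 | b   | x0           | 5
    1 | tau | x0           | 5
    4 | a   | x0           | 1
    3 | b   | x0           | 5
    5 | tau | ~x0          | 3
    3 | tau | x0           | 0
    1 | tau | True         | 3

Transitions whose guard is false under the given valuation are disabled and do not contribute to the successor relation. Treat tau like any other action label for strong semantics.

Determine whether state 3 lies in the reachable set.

Answer: REACHABLE

Trace:
12 transition(s) survive guard evaluation.
L0 = {0}
L1 = {4,5}  total {0,4,5}
L2 = {1}  total {0,1,4,5}
L3 = {3}  total {0,1,3,4,5}
Reach set: {0,1,3,4,5}
Path to 3: tau·a·tau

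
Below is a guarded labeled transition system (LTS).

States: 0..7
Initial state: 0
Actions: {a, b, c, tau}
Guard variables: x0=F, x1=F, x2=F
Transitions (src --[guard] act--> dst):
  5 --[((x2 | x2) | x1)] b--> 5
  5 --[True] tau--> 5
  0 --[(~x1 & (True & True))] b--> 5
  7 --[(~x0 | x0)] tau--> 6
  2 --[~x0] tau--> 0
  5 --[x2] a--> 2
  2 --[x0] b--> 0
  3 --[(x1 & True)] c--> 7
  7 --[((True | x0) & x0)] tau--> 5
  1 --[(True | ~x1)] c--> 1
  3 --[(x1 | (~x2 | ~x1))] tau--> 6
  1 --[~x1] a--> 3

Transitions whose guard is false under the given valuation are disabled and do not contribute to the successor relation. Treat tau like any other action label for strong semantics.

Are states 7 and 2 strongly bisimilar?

Answer: NOT BISIMILAR

Working:
Bisimulation quotient by refinement:
  P[0] = {{0,1,2,3,4,5,6,7}}
  P[1] = {{0},{1},{2,3,5,7},{4,6}}
  P[2] = {{0},{1},{2},{3,7},{4,6},{5}}
Fixed point at round 3; 6 class(es).
class of 7: {3,7}; class of 2: {2}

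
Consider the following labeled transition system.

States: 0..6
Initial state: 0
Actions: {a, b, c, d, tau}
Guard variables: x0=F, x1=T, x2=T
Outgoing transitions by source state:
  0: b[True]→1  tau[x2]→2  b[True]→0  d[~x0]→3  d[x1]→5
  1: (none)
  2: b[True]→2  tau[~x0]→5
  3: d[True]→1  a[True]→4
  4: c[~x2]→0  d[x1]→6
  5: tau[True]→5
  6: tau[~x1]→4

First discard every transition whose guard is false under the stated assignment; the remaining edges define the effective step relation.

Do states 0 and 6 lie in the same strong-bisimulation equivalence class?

Answer: NOT BISIMILAR

Analysis:
Bisimulation quotient by refinement:
  P[0] = {{0,1,2,3,4,5,6}}
  P[1] = {{0},{1,6},{2},{3},{4},{5}}
stable after 2 split(s): 6 block(s)
0∈{0}, 6∈{1,6}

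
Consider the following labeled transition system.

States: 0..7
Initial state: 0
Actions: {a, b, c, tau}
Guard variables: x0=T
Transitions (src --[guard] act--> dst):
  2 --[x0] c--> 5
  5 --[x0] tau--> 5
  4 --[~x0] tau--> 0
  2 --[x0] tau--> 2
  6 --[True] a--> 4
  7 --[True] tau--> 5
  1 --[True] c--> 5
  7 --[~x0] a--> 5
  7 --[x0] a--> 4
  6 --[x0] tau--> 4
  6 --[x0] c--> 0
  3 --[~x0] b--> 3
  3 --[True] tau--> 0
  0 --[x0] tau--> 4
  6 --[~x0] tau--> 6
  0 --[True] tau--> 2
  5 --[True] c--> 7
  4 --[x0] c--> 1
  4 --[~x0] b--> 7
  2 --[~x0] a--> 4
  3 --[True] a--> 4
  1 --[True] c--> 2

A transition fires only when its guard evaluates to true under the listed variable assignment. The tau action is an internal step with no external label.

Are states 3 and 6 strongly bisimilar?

Refine partition for ~:
  P[0] = {{0,1,2,3,4,5,6,7}}
  P[1] = {{0},{1,4},{2,5},{3,7},{6}}
  P[2] = {{0},{1},{2},{3},{4},{5},{6},{7}}
Fixed point at round 3; 8 class(es).
3∈{3}, 6∈{6}

Answer: NOT BISIMILAR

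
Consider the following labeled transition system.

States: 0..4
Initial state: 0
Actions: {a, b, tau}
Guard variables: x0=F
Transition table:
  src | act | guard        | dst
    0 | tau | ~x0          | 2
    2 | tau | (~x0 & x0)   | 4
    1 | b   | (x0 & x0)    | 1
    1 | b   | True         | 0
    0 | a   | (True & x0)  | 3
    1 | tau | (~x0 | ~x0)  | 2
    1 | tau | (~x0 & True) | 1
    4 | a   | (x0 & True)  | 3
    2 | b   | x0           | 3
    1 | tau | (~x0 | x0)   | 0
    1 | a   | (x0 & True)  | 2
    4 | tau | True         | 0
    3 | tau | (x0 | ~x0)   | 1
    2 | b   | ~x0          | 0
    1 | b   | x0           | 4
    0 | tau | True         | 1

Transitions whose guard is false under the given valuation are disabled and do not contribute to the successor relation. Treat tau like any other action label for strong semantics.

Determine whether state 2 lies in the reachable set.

After dropping false guards: 9 live edges.
Layer 0: {0}
Layer 1: {1,2}  total {0,1,2}
R = {0,1,2}
Path to 2: tau

Answer: REACHABLE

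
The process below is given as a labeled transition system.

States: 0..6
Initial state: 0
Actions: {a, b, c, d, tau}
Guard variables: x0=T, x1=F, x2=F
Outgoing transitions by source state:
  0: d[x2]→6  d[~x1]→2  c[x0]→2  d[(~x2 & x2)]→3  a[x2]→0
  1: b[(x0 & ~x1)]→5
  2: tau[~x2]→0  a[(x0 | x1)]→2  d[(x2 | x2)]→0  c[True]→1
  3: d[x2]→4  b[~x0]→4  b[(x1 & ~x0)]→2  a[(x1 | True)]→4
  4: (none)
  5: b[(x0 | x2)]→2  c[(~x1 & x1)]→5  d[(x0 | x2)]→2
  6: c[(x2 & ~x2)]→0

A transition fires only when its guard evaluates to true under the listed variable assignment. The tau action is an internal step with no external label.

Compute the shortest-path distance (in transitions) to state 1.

Layered search for 1:
  Layer 0: {0}
  Layer 1: {2}
  Layer 2: {1}
first hit 1 at d=2 via c·c

Answer: 2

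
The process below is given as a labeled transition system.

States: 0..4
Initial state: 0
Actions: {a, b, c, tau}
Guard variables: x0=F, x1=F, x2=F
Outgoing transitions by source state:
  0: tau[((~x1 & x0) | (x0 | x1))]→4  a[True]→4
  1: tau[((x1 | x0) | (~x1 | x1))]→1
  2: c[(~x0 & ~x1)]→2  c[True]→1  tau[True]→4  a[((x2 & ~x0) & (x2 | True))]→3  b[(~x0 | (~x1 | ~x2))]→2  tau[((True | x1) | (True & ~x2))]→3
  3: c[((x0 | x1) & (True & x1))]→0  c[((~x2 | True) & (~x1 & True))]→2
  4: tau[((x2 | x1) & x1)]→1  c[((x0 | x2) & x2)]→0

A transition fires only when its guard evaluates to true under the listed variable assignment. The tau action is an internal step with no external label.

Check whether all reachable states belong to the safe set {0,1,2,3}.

Answer: INVARIANT VIOLATED at state 4

Analysis:
Inv-set: {0,1,2,3}
Reachable = {0,4}
  0: ok
  4: outside
witness against invariant: a → 4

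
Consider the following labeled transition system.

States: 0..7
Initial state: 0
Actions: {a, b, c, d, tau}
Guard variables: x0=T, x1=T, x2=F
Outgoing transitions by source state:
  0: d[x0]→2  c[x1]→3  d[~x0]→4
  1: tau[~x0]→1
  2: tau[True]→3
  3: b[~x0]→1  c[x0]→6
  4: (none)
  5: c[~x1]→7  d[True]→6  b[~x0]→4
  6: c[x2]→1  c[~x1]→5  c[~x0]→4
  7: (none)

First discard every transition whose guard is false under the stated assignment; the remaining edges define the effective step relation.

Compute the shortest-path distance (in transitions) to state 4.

Answer: UNREACHABLE

Working:
Breadth-first toward 4:
  L0 = {0}
  L1 = {2,3}
  L2 = {6}
4 never appears.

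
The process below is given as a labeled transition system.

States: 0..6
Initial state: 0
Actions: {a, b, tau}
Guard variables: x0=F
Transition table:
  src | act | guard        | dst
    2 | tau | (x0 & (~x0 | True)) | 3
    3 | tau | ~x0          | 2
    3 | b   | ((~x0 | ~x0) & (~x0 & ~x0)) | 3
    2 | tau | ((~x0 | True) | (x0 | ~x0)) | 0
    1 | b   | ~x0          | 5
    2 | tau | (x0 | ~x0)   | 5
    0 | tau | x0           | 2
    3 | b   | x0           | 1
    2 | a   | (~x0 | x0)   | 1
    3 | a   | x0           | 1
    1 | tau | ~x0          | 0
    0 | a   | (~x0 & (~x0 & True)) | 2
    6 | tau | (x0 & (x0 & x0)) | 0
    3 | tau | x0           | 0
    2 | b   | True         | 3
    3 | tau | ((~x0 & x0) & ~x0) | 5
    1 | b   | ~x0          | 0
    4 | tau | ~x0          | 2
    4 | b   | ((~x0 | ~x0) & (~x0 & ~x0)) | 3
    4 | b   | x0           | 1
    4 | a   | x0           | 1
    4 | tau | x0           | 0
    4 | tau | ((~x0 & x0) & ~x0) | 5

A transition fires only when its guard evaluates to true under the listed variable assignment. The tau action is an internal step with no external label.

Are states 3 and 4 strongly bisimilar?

Compute ~ classes (split until stable):
  P[0] = {{0,1,2,3,4,5,6}}
  P[1] = {{0},{1,3,4},{2},{5,6}}
  P[2] = {{0},{1},{2},{3,4},{5,6}}
stable after 3 split(s): 5 block(s)
[3]={3,4}  [4]={3,4}

Answer: BISIMILAR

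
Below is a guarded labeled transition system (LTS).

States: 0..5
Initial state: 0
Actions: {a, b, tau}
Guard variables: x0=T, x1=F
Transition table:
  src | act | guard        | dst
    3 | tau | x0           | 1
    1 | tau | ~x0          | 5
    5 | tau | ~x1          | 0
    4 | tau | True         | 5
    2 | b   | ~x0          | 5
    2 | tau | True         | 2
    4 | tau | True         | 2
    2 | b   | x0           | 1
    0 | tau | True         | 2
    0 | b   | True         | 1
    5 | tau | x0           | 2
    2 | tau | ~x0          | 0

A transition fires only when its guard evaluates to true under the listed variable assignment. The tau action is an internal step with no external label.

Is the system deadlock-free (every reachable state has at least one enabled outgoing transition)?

Reach set: {0,1,2}
  0: b→1  tau→2  [2 out]
  1: ∅  [no exit]
  2: b→1  tau→2  [2 out]
trace reaching 1: b

Answer: DEADLOCK at state 1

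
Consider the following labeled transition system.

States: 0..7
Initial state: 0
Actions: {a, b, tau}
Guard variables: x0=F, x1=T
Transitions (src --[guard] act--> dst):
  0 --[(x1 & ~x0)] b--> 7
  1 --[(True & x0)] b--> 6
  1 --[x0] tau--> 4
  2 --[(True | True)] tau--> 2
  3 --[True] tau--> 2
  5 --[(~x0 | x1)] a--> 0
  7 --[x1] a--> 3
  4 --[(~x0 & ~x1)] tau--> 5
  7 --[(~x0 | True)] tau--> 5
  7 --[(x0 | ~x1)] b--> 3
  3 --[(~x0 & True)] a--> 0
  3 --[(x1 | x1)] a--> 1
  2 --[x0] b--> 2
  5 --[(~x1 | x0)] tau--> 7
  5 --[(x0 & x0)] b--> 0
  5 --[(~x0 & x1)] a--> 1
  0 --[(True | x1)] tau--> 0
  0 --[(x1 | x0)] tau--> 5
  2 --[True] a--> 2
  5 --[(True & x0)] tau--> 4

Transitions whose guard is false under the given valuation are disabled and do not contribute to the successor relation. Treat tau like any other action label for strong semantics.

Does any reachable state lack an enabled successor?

R = {0,1,2,3,5,7}
  0: b→7  tau→0  tau→5  [3 out]
  1: ∅  [deadlock]
  2: a→2  tau→2  [2 out]
  3: a→0  a→1  tau→2  [3 out]
  5: a→0  a→1  [2 out]
  7: a→3  tau→5  [2 out]
witness 1: tau·a

Answer: DEADLOCK at state 1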